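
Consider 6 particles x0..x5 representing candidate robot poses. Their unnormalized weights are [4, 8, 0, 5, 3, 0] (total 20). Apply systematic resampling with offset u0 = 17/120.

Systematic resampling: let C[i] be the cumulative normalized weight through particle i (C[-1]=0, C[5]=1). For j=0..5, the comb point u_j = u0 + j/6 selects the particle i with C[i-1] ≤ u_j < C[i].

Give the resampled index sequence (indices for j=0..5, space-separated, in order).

C = [1/5, 3/5, 3/5, 17/20, 1, 1]
j=0: u_0=17/120 ∈ [0, 1/5) → index 0
j=1: u_1=37/120 ∈ [1/5, 3/5) → index 1
j=2: u_2=19/40 ∈ [1/5, 3/5) → index 1
j=3: u_3=77/120 ∈ [3/5, 17/20) → index 3
j=4: u_4=97/120 ∈ [3/5, 17/20) → index 3
j=5: u_5=39/40 ∈ [17/20, 1) → index 4

0 1 1 3 3 4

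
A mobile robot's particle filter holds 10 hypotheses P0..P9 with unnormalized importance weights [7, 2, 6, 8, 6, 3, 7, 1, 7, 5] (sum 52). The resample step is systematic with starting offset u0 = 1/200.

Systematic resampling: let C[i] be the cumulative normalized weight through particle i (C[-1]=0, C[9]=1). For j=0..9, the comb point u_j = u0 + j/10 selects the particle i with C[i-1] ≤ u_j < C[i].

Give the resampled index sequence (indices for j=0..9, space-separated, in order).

0 0 2 3 3 4 5 6 8 9

C = [7/52, 9/52, 15/52, 23/52, 29/52, 8/13, 3/4, 10/13, 47/52, 1]
j=0: u_0=1/200 ∈ [0, 7/52) → index 0
j=1: u_1=21/200 ∈ [0, 7/52) → index 0
j=2: u_2=41/200 ∈ [9/52, 15/52) → index 2
j=3: u_3=61/200 ∈ [15/52, 23/52) → index 3
j=4: u_4=81/200 ∈ [15/52, 23/52) → index 3
j=5: u_5=101/200 ∈ [23/52, 29/52) → index 4
j=6: u_6=121/200 ∈ [29/52, 8/13) → index 5
j=7: u_7=141/200 ∈ [8/13, 3/4) → index 6
j=8: u_8=161/200 ∈ [10/13, 47/52) → index 8
j=9: u_9=181/200 ∈ [47/52, 1) → index 9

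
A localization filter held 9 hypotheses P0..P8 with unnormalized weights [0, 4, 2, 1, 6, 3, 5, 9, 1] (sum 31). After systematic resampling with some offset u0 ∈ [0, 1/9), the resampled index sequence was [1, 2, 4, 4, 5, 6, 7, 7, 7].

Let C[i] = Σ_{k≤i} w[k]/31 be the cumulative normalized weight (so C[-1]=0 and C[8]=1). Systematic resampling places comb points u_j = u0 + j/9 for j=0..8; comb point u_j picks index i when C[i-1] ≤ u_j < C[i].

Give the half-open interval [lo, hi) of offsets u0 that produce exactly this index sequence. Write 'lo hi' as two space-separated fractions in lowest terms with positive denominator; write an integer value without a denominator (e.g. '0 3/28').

C = [0, 4/31, 6/31, 7/31, 13/31, 16/31, 21/31, 30/31, 1]
j=0 picked index 1: u0 ∈ [0, 4/31)
j=1 picked index 2: u0 ∈ [5/279, 23/279)
j=2 picked index 4: u0 ∈ [1/279, 55/279)
j=3 picked index 4: u0 ∈ [-10/93, 8/93)
j=4 picked index 5: u0 ∈ [-7/279, 20/279)
j=5 picked index 6: u0 ∈ [-11/279, 34/279)
j=6 picked index 7: u0 ∈ [1/93, 28/93)
j=7 picked index 7: u0 ∈ [-28/279, 53/279)
j=8 picked index 7: u0 ∈ [-59/279, 22/279)
intersection: [5/279, 20/279)

5/279 20/279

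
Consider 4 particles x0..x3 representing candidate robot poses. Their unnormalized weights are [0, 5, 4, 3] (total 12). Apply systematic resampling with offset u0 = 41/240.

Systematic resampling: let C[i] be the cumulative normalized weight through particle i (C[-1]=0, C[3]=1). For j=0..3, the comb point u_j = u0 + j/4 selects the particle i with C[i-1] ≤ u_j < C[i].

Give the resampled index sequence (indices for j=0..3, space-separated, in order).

C = [0, 5/12, 3/4, 1]
j=0: u_0=41/240 ∈ [0, 5/12) → index 1
j=1: u_1=101/240 ∈ [5/12, 3/4) → index 2
j=2: u_2=161/240 ∈ [5/12, 3/4) → index 2
j=3: u_3=221/240 ∈ [3/4, 1) → index 3

1 2 2 3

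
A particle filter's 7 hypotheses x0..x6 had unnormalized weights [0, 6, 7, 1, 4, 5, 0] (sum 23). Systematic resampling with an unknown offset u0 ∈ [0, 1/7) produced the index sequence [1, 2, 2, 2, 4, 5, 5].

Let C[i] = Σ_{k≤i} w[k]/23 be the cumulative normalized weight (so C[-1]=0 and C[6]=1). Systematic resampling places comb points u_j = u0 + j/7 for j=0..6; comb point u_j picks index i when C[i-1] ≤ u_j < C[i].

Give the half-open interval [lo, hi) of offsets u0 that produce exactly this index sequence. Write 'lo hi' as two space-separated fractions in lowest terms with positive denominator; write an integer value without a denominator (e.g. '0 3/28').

19/161 22/161

C = [0, 6/23, 13/23, 14/23, 18/23, 1, 1]
j=0 picked index 1: u0 ∈ [0, 6/23)
j=1 picked index 2: u0 ∈ [19/161, 68/161)
j=2 picked index 2: u0 ∈ [-4/161, 45/161)
j=3 picked index 2: u0 ∈ [-27/161, 22/161)
j=4 picked index 4: u0 ∈ [6/161, 34/161)
j=5 picked index 5: u0 ∈ [11/161, 2/7)
j=6 picked index 5: u0 ∈ [-12/161, 1/7)
intersection: [19/161, 22/161)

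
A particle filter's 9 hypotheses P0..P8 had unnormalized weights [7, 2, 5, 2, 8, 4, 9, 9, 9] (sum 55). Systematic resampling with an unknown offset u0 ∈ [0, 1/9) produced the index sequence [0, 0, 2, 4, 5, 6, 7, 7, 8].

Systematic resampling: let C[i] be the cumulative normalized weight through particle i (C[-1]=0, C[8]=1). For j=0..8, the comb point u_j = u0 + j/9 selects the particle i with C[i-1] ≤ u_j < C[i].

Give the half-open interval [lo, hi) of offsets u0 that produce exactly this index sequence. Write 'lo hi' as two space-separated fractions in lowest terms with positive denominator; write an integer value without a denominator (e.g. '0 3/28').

C = [7/55, 9/55, 14/55, 16/55, 24/55, 28/55, 37/55, 46/55, 1]
j=0 picked index 0: u0 ∈ [0, 7/55)
j=1 picked index 0: u0 ∈ [-1/9, 8/495)
j=2 picked index 2: u0 ∈ [-29/495, 16/495)
j=3 picked index 4: u0 ∈ [-7/165, 17/165)
j=4 picked index 5: u0 ∈ [-4/495, 32/495)
j=5 picked index 6: u0 ∈ [-23/495, 58/495)
j=6 picked index 7: u0 ∈ [1/165, 28/165)
j=7 picked index 7: u0 ∈ [-52/495, 29/495)
j=8 picked index 8: u0 ∈ [-26/495, 1/9)
intersection: [1/165, 8/495)

1/165 8/495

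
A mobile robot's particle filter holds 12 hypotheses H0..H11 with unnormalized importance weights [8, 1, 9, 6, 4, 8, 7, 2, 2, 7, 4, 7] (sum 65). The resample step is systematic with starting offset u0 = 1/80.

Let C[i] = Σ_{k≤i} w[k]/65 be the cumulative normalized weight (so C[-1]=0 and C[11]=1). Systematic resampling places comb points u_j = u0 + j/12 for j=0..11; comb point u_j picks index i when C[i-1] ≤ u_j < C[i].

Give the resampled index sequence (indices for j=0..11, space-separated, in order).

0 0 2 2 3 4 5 6 7 9 10 11

C = [8/65, 9/65, 18/65, 24/65, 28/65, 36/65, 43/65, 9/13, 47/65, 54/65, 58/65, 1]
j=0: u_0=1/80 ∈ [0, 8/65) → index 0
j=1: u_1=23/240 ∈ [0, 8/65) → index 0
j=2: u_2=43/240 ∈ [9/65, 18/65) → index 2
j=3: u_3=21/80 ∈ [9/65, 18/65) → index 2
j=4: u_4=83/240 ∈ [18/65, 24/65) → index 3
j=5: u_5=103/240 ∈ [24/65, 28/65) → index 4
j=6: u_6=41/80 ∈ [28/65, 36/65) → index 5
j=7: u_7=143/240 ∈ [36/65, 43/65) → index 6
j=8: u_8=163/240 ∈ [43/65, 9/13) → index 7
j=9: u_9=61/80 ∈ [47/65, 54/65) → index 9
j=10: u_10=203/240 ∈ [54/65, 58/65) → index 10
j=11: u_11=223/240 ∈ [58/65, 1) → index 11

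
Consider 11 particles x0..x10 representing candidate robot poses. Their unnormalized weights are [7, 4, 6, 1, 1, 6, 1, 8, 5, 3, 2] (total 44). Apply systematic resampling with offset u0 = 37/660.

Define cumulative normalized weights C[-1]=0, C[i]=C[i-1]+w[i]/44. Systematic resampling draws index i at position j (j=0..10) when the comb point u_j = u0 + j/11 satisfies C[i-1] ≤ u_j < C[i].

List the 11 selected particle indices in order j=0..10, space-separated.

0 0 1 2 4 5 7 7 8 8 10

C = [7/44, 1/4, 17/44, 9/22, 19/44, 25/44, 13/22, 17/22, 39/44, 21/22, 1]
j=0: u_0=37/660 ∈ [0, 7/44) → index 0
j=1: u_1=97/660 ∈ [0, 7/44) → index 0
j=2: u_2=157/660 ∈ [7/44, 1/4) → index 1
j=3: u_3=217/660 ∈ [1/4, 17/44) → index 2
j=4: u_4=277/660 ∈ [9/22, 19/44) → index 4
j=5: u_5=337/660 ∈ [19/44, 25/44) → index 5
j=6: u_6=397/660 ∈ [13/22, 17/22) → index 7
j=7: u_7=457/660 ∈ [13/22, 17/22) → index 7
j=8: u_8=47/60 ∈ [17/22, 39/44) → index 8
j=9: u_9=577/660 ∈ [17/22, 39/44) → index 8
j=10: u_10=637/660 ∈ [21/22, 1) → index 10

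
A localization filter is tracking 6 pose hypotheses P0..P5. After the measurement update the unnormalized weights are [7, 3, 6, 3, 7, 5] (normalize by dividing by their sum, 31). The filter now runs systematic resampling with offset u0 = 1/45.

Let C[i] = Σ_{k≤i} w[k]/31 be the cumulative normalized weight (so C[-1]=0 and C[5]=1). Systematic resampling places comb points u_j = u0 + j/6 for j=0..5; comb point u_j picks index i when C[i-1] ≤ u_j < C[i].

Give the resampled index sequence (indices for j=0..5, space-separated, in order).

C = [7/31, 10/31, 16/31, 19/31, 26/31, 1]
j=0: u_0=1/45 ∈ [0, 7/31) → index 0
j=1: u_1=17/90 ∈ [0, 7/31) → index 0
j=2: u_2=16/45 ∈ [10/31, 16/31) → index 2
j=3: u_3=47/90 ∈ [16/31, 19/31) → index 3
j=4: u_4=31/45 ∈ [19/31, 26/31) → index 4
j=5: u_5=77/90 ∈ [26/31, 1) → index 5

0 0 2 3 4 5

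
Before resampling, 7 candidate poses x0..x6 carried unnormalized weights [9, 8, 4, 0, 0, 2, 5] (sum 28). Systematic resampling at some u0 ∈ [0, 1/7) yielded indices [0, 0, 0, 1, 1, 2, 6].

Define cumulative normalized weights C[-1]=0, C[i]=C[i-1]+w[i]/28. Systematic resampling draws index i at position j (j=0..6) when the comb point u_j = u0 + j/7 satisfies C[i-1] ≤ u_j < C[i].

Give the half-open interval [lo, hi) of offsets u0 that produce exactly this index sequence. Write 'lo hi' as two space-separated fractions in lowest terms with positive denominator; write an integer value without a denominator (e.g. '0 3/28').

C = [9/28, 17/28, 3/4, 3/4, 3/4, 23/28, 1]
j=0 picked index 0: u0 ∈ [0, 9/28)
j=1 picked index 0: u0 ∈ [-1/7, 5/28)
j=2 picked index 0: u0 ∈ [-2/7, 1/28)
j=3 picked index 1: u0 ∈ [-3/28, 5/28)
j=4 picked index 1: u0 ∈ [-1/4, 1/28)
j=5 picked index 2: u0 ∈ [-3/28, 1/28)
j=6 picked index 6: u0 ∈ [-1/28, 1/7)
intersection: [0, 1/28)

0 1/28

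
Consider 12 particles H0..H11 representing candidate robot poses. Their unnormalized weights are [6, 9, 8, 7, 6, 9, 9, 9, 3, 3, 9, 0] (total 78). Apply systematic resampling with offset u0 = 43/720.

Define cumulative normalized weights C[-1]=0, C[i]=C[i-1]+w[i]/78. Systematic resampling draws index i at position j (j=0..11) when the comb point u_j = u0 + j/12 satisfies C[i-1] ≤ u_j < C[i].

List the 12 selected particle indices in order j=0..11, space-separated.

C = [1/13, 5/26, 23/78, 5/13, 6/13, 15/26, 9/13, 21/26, 11/13, 23/26, 1, 1]
j=0: u_0=43/720 ∈ [0, 1/13) → index 0
j=1: u_1=103/720 ∈ [1/13, 5/26) → index 1
j=2: u_2=163/720 ∈ [5/26, 23/78) → index 2
j=3: u_3=223/720 ∈ [23/78, 5/13) → index 3
j=4: u_4=283/720 ∈ [5/13, 6/13) → index 4
j=5: u_5=343/720 ∈ [6/13, 15/26) → index 5
j=6: u_6=403/720 ∈ [6/13, 15/26) → index 5
j=7: u_7=463/720 ∈ [15/26, 9/13) → index 6
j=8: u_8=523/720 ∈ [9/13, 21/26) → index 7
j=9: u_9=583/720 ∈ [21/26, 11/13) → index 8
j=10: u_10=643/720 ∈ [23/26, 1) → index 10
j=11: u_11=703/720 ∈ [23/26, 1) → index 10

0 1 2 3 4 5 5 6 7 8 10 10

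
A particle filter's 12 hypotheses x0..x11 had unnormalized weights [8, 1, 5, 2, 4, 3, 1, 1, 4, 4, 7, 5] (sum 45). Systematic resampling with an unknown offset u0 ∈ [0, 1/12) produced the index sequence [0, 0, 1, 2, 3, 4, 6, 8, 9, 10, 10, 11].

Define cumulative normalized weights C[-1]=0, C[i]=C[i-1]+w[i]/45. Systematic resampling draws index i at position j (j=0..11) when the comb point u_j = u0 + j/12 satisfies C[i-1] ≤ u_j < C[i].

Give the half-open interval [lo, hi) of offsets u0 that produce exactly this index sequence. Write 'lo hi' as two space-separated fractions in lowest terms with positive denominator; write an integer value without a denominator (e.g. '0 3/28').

1/90 1/45

C = [8/45, 1/5, 14/45, 16/45, 4/9, 23/45, 8/15, 5/9, 29/45, 11/15, 8/9, 1]
j=0 picked index 0: u0 ∈ [0, 8/45)
j=1 picked index 0: u0 ∈ [-1/12, 17/180)
j=2 picked index 1: u0 ∈ [1/90, 1/30)
j=3 picked index 2: u0 ∈ [-1/20, 11/180)
j=4 picked index 3: u0 ∈ [-1/45, 1/45)
j=5 picked index 4: u0 ∈ [-11/180, 1/36)
j=6 picked index 6: u0 ∈ [1/90, 1/30)
j=7 picked index 8: u0 ∈ [-1/36, 11/180)
j=8 picked index 9: u0 ∈ [-1/45, 1/15)
j=9 picked index 10: u0 ∈ [-1/60, 5/36)
j=10 picked index 10: u0 ∈ [-1/10, 1/18)
j=11 picked index 11: u0 ∈ [-1/36, 1/12)
intersection: [1/90, 1/45)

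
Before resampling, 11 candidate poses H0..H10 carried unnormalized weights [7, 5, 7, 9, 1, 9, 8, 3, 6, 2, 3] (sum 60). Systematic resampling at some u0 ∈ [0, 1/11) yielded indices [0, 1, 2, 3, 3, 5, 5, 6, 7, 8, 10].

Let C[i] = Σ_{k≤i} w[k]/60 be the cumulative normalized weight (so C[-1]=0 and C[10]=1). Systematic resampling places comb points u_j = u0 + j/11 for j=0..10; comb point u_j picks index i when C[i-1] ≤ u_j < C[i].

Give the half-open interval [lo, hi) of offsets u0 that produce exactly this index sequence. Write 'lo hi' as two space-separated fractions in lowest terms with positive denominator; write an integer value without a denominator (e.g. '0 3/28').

C = [7/60, 1/5, 19/60, 7/15, 29/60, 19/30, 23/30, 49/60, 11/12, 19/20, 1]
j=0 picked index 0: u0 ∈ [0, 7/60)
j=1 picked index 1: u0 ∈ [17/660, 6/55)
j=2 picked index 2: u0 ∈ [1/55, 89/660)
j=3 picked index 3: u0 ∈ [29/660, 32/165)
j=4 picked index 3: u0 ∈ [-31/660, 17/165)
j=5 picked index 5: u0 ∈ [19/660, 59/330)
j=6 picked index 5: u0 ∈ [-41/660, 29/330)
j=7 picked index 6: u0 ∈ [-1/330, 43/330)
j=8 picked index 7: u0 ∈ [13/330, 59/660)
j=9 picked index 8: u0 ∈ [-1/660, 13/132)
j=10 picked index 10: u0 ∈ [9/220, 1/11)
intersection: [29/660, 29/330)

29/660 29/330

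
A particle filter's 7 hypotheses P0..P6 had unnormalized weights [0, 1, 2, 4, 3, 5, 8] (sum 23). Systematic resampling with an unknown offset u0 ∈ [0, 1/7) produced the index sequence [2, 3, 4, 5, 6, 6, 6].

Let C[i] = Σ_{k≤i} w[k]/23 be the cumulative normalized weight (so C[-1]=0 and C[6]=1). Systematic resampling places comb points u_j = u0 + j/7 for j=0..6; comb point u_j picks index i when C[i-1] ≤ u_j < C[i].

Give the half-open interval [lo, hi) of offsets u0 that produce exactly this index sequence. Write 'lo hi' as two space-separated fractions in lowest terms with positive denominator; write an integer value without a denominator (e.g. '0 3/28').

13/161 3/23

C = [0, 1/23, 3/23, 7/23, 10/23, 15/23, 1]
j=0 picked index 2: u0 ∈ [1/23, 3/23)
j=1 picked index 3: u0 ∈ [-2/161, 26/161)
j=2 picked index 4: u0 ∈ [3/161, 24/161)
j=3 picked index 5: u0 ∈ [1/161, 36/161)
j=4 picked index 6: u0 ∈ [13/161, 3/7)
j=5 picked index 6: u0 ∈ [-10/161, 2/7)
j=6 picked index 6: u0 ∈ [-33/161, 1/7)
intersection: [13/161, 3/23)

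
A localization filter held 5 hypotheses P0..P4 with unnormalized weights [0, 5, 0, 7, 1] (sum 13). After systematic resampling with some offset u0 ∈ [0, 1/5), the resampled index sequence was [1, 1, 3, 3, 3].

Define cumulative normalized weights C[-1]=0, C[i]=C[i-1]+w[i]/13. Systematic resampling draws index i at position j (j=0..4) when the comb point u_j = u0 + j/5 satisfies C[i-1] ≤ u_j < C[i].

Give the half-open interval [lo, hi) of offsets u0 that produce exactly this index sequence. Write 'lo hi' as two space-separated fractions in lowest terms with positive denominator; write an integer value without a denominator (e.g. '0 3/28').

0 8/65

C = [0, 5/13, 5/13, 12/13, 1]
j=0 picked index 1: u0 ∈ [0, 5/13)
j=1 picked index 1: u0 ∈ [-1/5, 12/65)
j=2 picked index 3: u0 ∈ [-1/65, 34/65)
j=3 picked index 3: u0 ∈ [-14/65, 21/65)
j=4 picked index 3: u0 ∈ [-27/65, 8/65)
intersection: [0, 8/65)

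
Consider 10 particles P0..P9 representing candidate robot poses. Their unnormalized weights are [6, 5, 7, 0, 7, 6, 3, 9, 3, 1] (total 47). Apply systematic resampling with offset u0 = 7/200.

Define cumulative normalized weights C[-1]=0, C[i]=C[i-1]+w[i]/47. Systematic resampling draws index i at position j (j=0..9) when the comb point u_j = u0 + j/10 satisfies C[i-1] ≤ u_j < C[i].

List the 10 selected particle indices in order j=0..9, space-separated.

0 1 2 2 4 5 5 7 7 8

C = [6/47, 11/47, 18/47, 18/47, 25/47, 31/47, 34/47, 43/47, 46/47, 1]
j=0: u_0=7/200 ∈ [0, 6/47) → index 0
j=1: u_1=27/200 ∈ [6/47, 11/47) → index 1
j=2: u_2=47/200 ∈ [11/47, 18/47) → index 2
j=3: u_3=67/200 ∈ [11/47, 18/47) → index 2
j=4: u_4=87/200 ∈ [18/47, 25/47) → index 4
j=5: u_5=107/200 ∈ [25/47, 31/47) → index 5
j=6: u_6=127/200 ∈ [25/47, 31/47) → index 5
j=7: u_7=147/200 ∈ [34/47, 43/47) → index 7
j=8: u_8=167/200 ∈ [34/47, 43/47) → index 7
j=9: u_9=187/200 ∈ [43/47, 46/47) → index 8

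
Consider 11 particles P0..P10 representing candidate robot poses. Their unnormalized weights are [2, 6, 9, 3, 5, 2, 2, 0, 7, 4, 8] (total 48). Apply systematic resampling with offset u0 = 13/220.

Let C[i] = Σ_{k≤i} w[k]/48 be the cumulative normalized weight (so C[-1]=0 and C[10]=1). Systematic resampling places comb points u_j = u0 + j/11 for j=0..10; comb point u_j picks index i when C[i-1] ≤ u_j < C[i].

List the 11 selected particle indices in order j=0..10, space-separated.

1 1 2 2 4 4 8 8 9 10 10

C = [1/24, 1/6, 17/48, 5/12, 25/48, 9/16, 29/48, 29/48, 3/4, 5/6, 1]
j=0: u_0=13/220 ∈ [1/24, 1/6) → index 1
j=1: u_1=3/20 ∈ [1/24, 1/6) → index 1
j=2: u_2=53/220 ∈ [1/6, 17/48) → index 2
j=3: u_3=73/220 ∈ [1/6, 17/48) → index 2
j=4: u_4=93/220 ∈ [5/12, 25/48) → index 4
j=5: u_5=113/220 ∈ [5/12, 25/48) → index 4
j=6: u_6=133/220 ∈ [29/48, 3/4) → index 8
j=7: u_7=153/220 ∈ [29/48, 3/4) → index 8
j=8: u_8=173/220 ∈ [3/4, 5/6) → index 9
j=9: u_9=193/220 ∈ [5/6, 1) → index 10
j=10: u_10=213/220 ∈ [5/6, 1) → index 10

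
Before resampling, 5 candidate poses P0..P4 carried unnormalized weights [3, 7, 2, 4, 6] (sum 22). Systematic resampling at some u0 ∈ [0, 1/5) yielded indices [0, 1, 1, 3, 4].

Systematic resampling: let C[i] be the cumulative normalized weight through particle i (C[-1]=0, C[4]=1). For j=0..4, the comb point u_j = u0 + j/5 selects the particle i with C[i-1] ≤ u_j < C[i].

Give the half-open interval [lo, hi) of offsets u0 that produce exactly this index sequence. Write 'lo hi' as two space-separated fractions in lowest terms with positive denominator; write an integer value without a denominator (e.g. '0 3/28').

C = [3/22, 5/11, 6/11, 8/11, 1]
j=0 picked index 0: u0 ∈ [0, 3/22)
j=1 picked index 1: u0 ∈ [-7/110, 14/55)
j=2 picked index 1: u0 ∈ [-29/110, 3/55)
j=3 picked index 3: u0 ∈ [-3/55, 7/55)
j=4 picked index 4: u0 ∈ [-4/55, 1/5)
intersection: [0, 3/55)

0 3/55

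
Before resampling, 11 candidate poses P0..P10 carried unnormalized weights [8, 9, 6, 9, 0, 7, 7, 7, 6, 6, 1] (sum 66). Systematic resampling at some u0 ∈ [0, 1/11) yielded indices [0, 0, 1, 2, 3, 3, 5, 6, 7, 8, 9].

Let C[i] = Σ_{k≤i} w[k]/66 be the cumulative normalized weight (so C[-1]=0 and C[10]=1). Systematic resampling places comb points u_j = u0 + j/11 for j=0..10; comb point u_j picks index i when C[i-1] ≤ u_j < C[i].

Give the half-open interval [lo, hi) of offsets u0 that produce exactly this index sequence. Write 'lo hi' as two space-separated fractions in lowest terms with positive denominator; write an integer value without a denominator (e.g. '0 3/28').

0 1/33

C = [4/33, 17/66, 23/66, 16/33, 16/33, 13/22, 23/33, 53/66, 59/66, 65/66, 1]
j=0 picked index 0: u0 ∈ [0, 4/33)
j=1 picked index 0: u0 ∈ [-1/11, 1/33)
j=2 picked index 1: u0 ∈ [-2/33, 5/66)
j=3 picked index 2: u0 ∈ [-1/66, 5/66)
j=4 picked index 3: u0 ∈ [-1/66, 4/33)
j=5 picked index 3: u0 ∈ [-7/66, 1/33)
j=6 picked index 5: u0 ∈ [-2/33, 1/22)
j=7 picked index 6: u0 ∈ [-1/22, 2/33)
j=8 picked index 7: u0 ∈ [-1/33, 5/66)
j=9 picked index 8: u0 ∈ [-1/66, 5/66)
j=10 picked index 9: u0 ∈ [-1/66, 5/66)
intersection: [0, 1/33)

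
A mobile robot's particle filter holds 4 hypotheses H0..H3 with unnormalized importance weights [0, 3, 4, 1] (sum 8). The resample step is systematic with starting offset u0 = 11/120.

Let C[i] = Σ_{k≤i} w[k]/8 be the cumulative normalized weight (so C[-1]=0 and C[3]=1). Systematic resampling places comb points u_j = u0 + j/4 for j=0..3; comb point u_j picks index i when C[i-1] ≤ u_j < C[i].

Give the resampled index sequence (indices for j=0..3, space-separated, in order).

C = [0, 3/8, 7/8, 1]
j=0: u_0=11/120 ∈ [0, 3/8) → index 1
j=1: u_1=41/120 ∈ [0, 3/8) → index 1
j=2: u_2=71/120 ∈ [3/8, 7/8) → index 2
j=3: u_3=101/120 ∈ [3/8, 7/8) → index 2

1 1 2 2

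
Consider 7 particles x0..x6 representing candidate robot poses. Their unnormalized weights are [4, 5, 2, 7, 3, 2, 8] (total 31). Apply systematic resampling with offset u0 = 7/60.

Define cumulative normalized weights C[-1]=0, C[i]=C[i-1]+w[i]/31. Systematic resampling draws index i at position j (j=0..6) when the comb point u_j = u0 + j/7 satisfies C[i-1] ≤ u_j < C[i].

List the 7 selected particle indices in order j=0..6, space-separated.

0 1 3 3 5 6 6

C = [4/31, 9/31, 11/31, 18/31, 21/31, 23/31, 1]
j=0: u_0=7/60 ∈ [0, 4/31) → index 0
j=1: u_1=109/420 ∈ [4/31, 9/31) → index 1
j=2: u_2=169/420 ∈ [11/31, 18/31) → index 3
j=3: u_3=229/420 ∈ [11/31, 18/31) → index 3
j=4: u_4=289/420 ∈ [21/31, 23/31) → index 5
j=5: u_5=349/420 ∈ [23/31, 1) → index 6
j=6: u_6=409/420 ∈ [23/31, 1) → index 6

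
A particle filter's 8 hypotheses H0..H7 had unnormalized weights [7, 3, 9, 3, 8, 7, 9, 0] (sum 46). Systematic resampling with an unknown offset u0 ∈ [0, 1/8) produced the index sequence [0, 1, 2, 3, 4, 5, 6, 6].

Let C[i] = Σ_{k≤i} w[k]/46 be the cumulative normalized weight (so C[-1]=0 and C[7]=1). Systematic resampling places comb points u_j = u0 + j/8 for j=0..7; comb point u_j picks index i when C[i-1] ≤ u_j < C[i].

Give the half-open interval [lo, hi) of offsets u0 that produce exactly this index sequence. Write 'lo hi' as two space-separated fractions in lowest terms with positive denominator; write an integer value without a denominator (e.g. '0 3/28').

C = [7/46, 5/23, 19/46, 11/23, 15/23, 37/46, 1, 1]
j=0 picked index 0: u0 ∈ [0, 7/46)
j=1 picked index 1: u0 ∈ [5/184, 17/184)
j=2 picked index 2: u0 ∈ [-3/92, 15/92)
j=3 picked index 3: u0 ∈ [7/184, 19/184)
j=4 picked index 4: u0 ∈ [-1/46, 7/46)
j=5 picked index 5: u0 ∈ [5/184, 33/184)
j=6 picked index 6: u0 ∈ [5/92, 1/4)
j=7 picked index 6: u0 ∈ [-13/184, 1/8)
intersection: [5/92, 17/184)

5/92 17/184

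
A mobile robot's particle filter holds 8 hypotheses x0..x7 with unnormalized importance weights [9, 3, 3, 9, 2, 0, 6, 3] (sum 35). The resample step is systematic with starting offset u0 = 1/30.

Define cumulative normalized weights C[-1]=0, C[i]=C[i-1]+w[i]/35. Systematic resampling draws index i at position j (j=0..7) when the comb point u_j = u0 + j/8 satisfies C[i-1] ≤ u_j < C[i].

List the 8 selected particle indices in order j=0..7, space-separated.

0 0 1 2 3 3 6 6

C = [9/35, 12/35, 3/7, 24/35, 26/35, 26/35, 32/35, 1]
j=0: u_0=1/30 ∈ [0, 9/35) → index 0
j=1: u_1=19/120 ∈ [0, 9/35) → index 0
j=2: u_2=17/60 ∈ [9/35, 12/35) → index 1
j=3: u_3=49/120 ∈ [12/35, 3/7) → index 2
j=4: u_4=8/15 ∈ [3/7, 24/35) → index 3
j=5: u_5=79/120 ∈ [3/7, 24/35) → index 3
j=6: u_6=47/60 ∈ [26/35, 32/35) → index 6
j=7: u_7=109/120 ∈ [26/35, 32/35) → index 6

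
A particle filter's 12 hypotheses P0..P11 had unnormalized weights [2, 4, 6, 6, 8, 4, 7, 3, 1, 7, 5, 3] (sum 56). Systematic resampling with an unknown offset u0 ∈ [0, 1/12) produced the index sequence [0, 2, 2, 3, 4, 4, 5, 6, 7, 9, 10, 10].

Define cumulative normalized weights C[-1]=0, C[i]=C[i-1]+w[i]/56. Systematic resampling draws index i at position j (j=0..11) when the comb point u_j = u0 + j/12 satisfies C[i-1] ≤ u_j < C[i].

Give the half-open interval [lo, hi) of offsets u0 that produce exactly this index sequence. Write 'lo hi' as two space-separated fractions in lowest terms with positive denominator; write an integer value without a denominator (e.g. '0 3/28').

C = [1/28, 3/28, 3/14, 9/28, 13/28, 15/28, 37/56, 5/7, 41/56, 6/7, 53/56, 1]
j=0 picked index 0: u0 ∈ [0, 1/28)
j=1 picked index 2: u0 ∈ [1/42, 11/84)
j=2 picked index 2: u0 ∈ [-5/84, 1/21)
j=3 picked index 3: u0 ∈ [-1/28, 1/14)
j=4 picked index 4: u0 ∈ [-1/84, 11/84)
j=5 picked index 4: u0 ∈ [-2/21, 1/21)
j=6 picked index 5: u0 ∈ [-1/28, 1/28)
j=7 picked index 6: u0 ∈ [-1/21, 13/168)
j=8 picked index 7: u0 ∈ [-1/168, 1/21)
j=9 picked index 9: u0 ∈ [-1/56, 3/28)
j=10 picked index 10: u0 ∈ [1/42, 19/168)
j=11 picked index 10: u0 ∈ [-5/84, 5/168)
intersection: [1/42, 5/168)

1/42 5/168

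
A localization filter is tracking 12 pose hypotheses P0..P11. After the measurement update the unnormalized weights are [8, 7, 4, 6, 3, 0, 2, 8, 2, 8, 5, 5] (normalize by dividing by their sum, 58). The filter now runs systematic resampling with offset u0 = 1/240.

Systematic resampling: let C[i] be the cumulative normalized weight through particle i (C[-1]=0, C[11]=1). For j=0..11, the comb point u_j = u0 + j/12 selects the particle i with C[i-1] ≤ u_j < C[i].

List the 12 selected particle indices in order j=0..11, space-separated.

0 0 1 1 3 3 6 7 8 9 10 11

C = [4/29, 15/58, 19/58, 25/58, 14/29, 14/29, 15/29, 19/29, 20/29, 24/29, 53/58, 1]
j=0: u_0=1/240 ∈ [0, 4/29) → index 0
j=1: u_1=7/80 ∈ [0, 4/29) → index 0
j=2: u_2=41/240 ∈ [4/29, 15/58) → index 1
j=3: u_3=61/240 ∈ [4/29, 15/58) → index 1
j=4: u_4=27/80 ∈ [19/58, 25/58) → index 3
j=5: u_5=101/240 ∈ [19/58, 25/58) → index 3
j=6: u_6=121/240 ∈ [14/29, 15/29) → index 6
j=7: u_7=47/80 ∈ [15/29, 19/29) → index 7
j=8: u_8=161/240 ∈ [19/29, 20/29) → index 8
j=9: u_9=181/240 ∈ [20/29, 24/29) → index 9
j=10: u_10=67/80 ∈ [24/29, 53/58) → index 10
j=11: u_11=221/240 ∈ [53/58, 1) → index 11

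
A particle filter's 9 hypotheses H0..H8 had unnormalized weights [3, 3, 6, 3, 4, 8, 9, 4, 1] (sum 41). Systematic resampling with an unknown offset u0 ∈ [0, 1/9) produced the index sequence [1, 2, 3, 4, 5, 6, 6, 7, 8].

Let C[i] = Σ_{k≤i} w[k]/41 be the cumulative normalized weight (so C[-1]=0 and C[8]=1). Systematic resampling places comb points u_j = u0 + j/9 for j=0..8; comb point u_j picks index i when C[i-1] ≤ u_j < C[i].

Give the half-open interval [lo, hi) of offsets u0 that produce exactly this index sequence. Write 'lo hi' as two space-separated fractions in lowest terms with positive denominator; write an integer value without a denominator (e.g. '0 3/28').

38/369 1/9

C = [3/41, 6/41, 12/41, 15/41, 19/41, 27/41, 36/41, 40/41, 1]
j=0 picked index 1: u0 ∈ [3/41, 6/41)
j=1 picked index 2: u0 ∈ [13/369, 67/369)
j=2 picked index 3: u0 ∈ [26/369, 53/369)
j=3 picked index 4: u0 ∈ [4/123, 16/123)
j=4 picked index 5: u0 ∈ [7/369, 79/369)
j=5 picked index 6: u0 ∈ [38/369, 119/369)
j=6 picked index 6: u0 ∈ [-1/123, 26/123)
j=7 picked index 7: u0 ∈ [37/369, 73/369)
j=8 picked index 8: u0 ∈ [32/369, 1/9)
intersection: [38/369, 1/9)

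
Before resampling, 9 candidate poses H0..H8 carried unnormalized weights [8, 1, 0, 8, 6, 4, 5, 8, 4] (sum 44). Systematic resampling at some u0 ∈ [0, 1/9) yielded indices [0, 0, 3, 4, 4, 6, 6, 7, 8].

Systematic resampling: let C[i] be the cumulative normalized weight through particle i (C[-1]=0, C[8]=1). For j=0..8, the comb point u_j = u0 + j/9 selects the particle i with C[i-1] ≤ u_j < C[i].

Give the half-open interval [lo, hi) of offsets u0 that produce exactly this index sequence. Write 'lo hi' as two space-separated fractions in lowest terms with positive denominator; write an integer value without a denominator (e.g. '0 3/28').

23/396 2/33

C = [2/11, 9/44, 9/44, 17/44, 23/44, 27/44, 8/11, 10/11, 1]
j=0 picked index 0: u0 ∈ [0, 2/11)
j=1 picked index 0: u0 ∈ [-1/9, 7/99)
j=2 picked index 3: u0 ∈ [-7/396, 65/396)
j=3 picked index 4: u0 ∈ [7/132, 25/132)
j=4 picked index 4: u0 ∈ [-23/396, 31/396)
j=5 picked index 6: u0 ∈ [23/396, 17/99)
j=6 picked index 6: u0 ∈ [-7/132, 2/33)
j=7 picked index 7: u0 ∈ [-5/99, 13/99)
j=8 picked index 8: u0 ∈ [2/99, 1/9)
intersection: [23/396, 2/33)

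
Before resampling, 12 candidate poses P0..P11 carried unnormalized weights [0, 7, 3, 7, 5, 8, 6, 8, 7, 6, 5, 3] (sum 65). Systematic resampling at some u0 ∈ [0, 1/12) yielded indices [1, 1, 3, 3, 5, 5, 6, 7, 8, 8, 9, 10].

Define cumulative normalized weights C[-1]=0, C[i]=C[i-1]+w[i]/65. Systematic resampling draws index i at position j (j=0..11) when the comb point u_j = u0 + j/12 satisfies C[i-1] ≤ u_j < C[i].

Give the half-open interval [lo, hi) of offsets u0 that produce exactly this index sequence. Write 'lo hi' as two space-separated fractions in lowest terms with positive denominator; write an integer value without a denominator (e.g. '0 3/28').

2/195 3/260

C = [0, 7/65, 2/13, 17/65, 22/65, 6/13, 36/65, 44/65, 51/65, 57/65, 62/65, 1]
j=0 picked index 1: u0 ∈ [0, 7/65)
j=1 picked index 1: u0 ∈ [-1/12, 19/780)
j=2 picked index 3: u0 ∈ [-1/78, 37/390)
j=3 picked index 3: u0 ∈ [-5/52, 3/260)
j=4 picked index 5: u0 ∈ [1/195, 5/39)
j=5 picked index 5: u0 ∈ [-61/780, 7/156)
j=6 picked index 6: u0 ∈ [-1/26, 7/130)
j=7 picked index 7: u0 ∈ [-23/780, 73/780)
j=8 picked index 8: u0 ∈ [2/195, 23/195)
j=9 picked index 8: u0 ∈ [-19/260, 9/260)
j=10 picked index 9: u0 ∈ [-19/390, 17/390)
j=11 picked index 10: u0 ∈ [-31/780, 29/780)
intersection: [2/195, 3/260)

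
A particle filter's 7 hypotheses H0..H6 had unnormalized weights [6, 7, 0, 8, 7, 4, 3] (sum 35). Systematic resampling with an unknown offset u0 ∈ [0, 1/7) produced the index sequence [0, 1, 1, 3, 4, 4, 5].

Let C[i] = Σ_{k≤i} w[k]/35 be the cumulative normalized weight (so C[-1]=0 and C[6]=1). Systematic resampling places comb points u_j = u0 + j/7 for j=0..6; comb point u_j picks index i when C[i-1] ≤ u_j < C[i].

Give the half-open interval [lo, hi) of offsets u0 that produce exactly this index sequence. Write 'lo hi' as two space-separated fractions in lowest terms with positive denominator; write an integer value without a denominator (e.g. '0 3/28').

1/35 2/35

C = [6/35, 13/35, 13/35, 3/5, 4/5, 32/35, 1]
j=0 picked index 0: u0 ∈ [0, 6/35)
j=1 picked index 1: u0 ∈ [1/35, 8/35)
j=2 picked index 1: u0 ∈ [-4/35, 3/35)
j=3 picked index 3: u0 ∈ [-2/35, 6/35)
j=4 picked index 4: u0 ∈ [1/35, 8/35)
j=5 picked index 4: u0 ∈ [-4/35, 3/35)
j=6 picked index 5: u0 ∈ [-2/35, 2/35)
intersection: [1/35, 2/35)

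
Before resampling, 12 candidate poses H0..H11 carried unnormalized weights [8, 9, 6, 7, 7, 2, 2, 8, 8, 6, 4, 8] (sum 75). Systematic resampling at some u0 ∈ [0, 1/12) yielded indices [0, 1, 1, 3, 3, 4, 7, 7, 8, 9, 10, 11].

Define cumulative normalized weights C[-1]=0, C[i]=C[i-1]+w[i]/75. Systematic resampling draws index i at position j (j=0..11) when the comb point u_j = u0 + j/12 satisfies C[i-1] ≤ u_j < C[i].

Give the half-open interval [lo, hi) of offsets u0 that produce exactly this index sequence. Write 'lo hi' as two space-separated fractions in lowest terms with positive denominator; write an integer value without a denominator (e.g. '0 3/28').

17/300 3/50

C = [8/75, 17/75, 23/75, 2/5, 37/75, 13/25, 41/75, 49/75, 19/25, 21/25, 67/75, 1]
j=0 picked index 0: u0 ∈ [0, 8/75)
j=1 picked index 1: u0 ∈ [7/300, 43/300)
j=2 picked index 1: u0 ∈ [-3/50, 3/50)
j=3 picked index 3: u0 ∈ [17/300, 3/20)
j=4 picked index 3: u0 ∈ [-2/75, 1/15)
j=5 picked index 4: u0 ∈ [-1/60, 23/300)
j=6 picked index 7: u0 ∈ [7/150, 23/150)
j=7 picked index 7: u0 ∈ [-11/300, 7/100)
j=8 picked index 8: u0 ∈ [-1/75, 7/75)
j=9 picked index 9: u0 ∈ [1/100, 9/100)
j=10 picked index 10: u0 ∈ [1/150, 3/50)
j=11 picked index 11: u0 ∈ [-7/300, 1/12)
intersection: [17/300, 3/50)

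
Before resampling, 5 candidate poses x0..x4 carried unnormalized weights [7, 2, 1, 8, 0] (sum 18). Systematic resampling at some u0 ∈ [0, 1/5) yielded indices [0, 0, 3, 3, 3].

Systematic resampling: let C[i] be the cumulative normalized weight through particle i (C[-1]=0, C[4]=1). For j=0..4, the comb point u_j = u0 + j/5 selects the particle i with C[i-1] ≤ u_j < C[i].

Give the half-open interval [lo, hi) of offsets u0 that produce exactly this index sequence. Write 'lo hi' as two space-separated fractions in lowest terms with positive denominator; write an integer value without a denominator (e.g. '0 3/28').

C = [7/18, 1/2, 5/9, 1, 1]
j=0 picked index 0: u0 ∈ [0, 7/18)
j=1 picked index 0: u0 ∈ [-1/5, 17/90)
j=2 picked index 3: u0 ∈ [7/45, 3/5)
j=3 picked index 3: u0 ∈ [-2/45, 2/5)
j=4 picked index 3: u0 ∈ [-11/45, 1/5)
intersection: [7/45, 17/90)

7/45 17/90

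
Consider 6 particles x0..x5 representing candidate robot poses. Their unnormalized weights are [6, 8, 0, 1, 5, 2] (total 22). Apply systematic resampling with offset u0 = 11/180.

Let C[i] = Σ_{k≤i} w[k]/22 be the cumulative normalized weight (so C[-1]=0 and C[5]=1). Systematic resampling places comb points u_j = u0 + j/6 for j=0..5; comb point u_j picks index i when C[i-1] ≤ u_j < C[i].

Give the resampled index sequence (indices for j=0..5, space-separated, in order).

C = [3/11, 7/11, 7/11, 15/22, 10/11, 1]
j=0: u_0=11/180 ∈ [0, 3/11) → index 0
j=1: u_1=41/180 ∈ [0, 3/11) → index 0
j=2: u_2=71/180 ∈ [3/11, 7/11) → index 1
j=3: u_3=101/180 ∈ [3/11, 7/11) → index 1
j=4: u_4=131/180 ∈ [15/22, 10/11) → index 4
j=5: u_5=161/180 ∈ [15/22, 10/11) → index 4

0 0 1 1 4 4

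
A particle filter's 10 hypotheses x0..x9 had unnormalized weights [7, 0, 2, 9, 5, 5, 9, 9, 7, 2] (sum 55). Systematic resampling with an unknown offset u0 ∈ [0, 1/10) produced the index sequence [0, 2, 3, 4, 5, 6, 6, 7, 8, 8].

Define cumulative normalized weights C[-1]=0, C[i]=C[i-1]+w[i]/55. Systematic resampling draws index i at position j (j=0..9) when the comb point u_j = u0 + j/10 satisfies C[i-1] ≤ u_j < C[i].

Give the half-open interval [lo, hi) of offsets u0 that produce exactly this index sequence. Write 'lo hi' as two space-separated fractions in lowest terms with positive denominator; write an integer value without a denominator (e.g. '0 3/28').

2/55 7/110

C = [7/55, 7/55, 9/55, 18/55, 23/55, 28/55, 37/55, 46/55, 53/55, 1]
j=0 picked index 0: u0 ∈ [0, 7/55)
j=1 picked index 2: u0 ∈ [3/110, 7/110)
j=2 picked index 3: u0 ∈ [-2/55, 7/55)
j=3 picked index 4: u0 ∈ [3/110, 13/110)
j=4 picked index 5: u0 ∈ [1/55, 6/55)
j=5 picked index 6: u0 ∈ [1/110, 19/110)
j=6 picked index 6: u0 ∈ [-1/11, 4/55)
j=7 picked index 7: u0 ∈ [-3/110, 3/22)
j=8 picked index 8: u0 ∈ [2/55, 9/55)
j=9 picked index 8: u0 ∈ [-7/110, 7/110)
intersection: [2/55, 7/110)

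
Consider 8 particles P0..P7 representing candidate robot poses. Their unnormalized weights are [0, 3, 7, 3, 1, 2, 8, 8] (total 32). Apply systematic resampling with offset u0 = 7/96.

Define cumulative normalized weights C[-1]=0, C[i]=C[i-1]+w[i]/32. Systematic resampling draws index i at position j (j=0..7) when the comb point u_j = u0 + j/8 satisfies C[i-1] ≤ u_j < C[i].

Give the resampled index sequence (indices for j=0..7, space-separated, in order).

C = [0, 3/32, 5/16, 13/32, 7/16, 1/2, 3/4, 1]
j=0: u_0=7/96 ∈ [0, 3/32) → index 1
j=1: u_1=19/96 ∈ [3/32, 5/16) → index 2
j=2: u_2=31/96 ∈ [5/16, 13/32) → index 3
j=3: u_3=43/96 ∈ [7/16, 1/2) → index 5
j=4: u_4=55/96 ∈ [1/2, 3/4) → index 6
j=5: u_5=67/96 ∈ [1/2, 3/4) → index 6
j=6: u_6=79/96 ∈ [3/4, 1) → index 7
j=7: u_7=91/96 ∈ [3/4, 1) → index 7

1 2 3 5 6 6 7 7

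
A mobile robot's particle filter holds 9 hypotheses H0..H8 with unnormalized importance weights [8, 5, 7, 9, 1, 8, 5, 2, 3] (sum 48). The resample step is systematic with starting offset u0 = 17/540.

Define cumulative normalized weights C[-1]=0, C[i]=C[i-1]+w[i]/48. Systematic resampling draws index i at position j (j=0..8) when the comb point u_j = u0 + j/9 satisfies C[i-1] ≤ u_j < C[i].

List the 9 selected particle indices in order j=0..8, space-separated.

0 0 1 2 3 3 5 6 7

C = [1/6, 13/48, 5/12, 29/48, 5/8, 19/24, 43/48, 15/16, 1]
j=0: u_0=17/540 ∈ [0, 1/6) → index 0
j=1: u_1=77/540 ∈ [0, 1/6) → index 0
j=2: u_2=137/540 ∈ [1/6, 13/48) → index 1
j=3: u_3=197/540 ∈ [13/48, 5/12) → index 2
j=4: u_4=257/540 ∈ [5/12, 29/48) → index 3
j=5: u_5=317/540 ∈ [5/12, 29/48) → index 3
j=6: u_6=377/540 ∈ [5/8, 19/24) → index 5
j=7: u_7=437/540 ∈ [19/24, 43/48) → index 6
j=8: u_8=497/540 ∈ [43/48, 15/16) → index 7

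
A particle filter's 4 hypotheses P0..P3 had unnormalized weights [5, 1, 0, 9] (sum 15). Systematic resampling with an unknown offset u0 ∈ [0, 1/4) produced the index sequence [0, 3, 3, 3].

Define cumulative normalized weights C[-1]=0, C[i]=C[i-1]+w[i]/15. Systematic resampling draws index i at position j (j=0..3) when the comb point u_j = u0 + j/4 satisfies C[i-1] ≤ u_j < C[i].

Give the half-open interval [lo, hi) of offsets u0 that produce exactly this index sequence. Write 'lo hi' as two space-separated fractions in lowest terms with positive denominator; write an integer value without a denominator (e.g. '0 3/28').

3/20 1/4

C = [1/3, 2/5, 2/5, 1]
j=0 picked index 0: u0 ∈ [0, 1/3)
j=1 picked index 3: u0 ∈ [3/20, 3/4)
j=2 picked index 3: u0 ∈ [-1/10, 1/2)
j=3 picked index 3: u0 ∈ [-7/20, 1/4)
intersection: [3/20, 1/4)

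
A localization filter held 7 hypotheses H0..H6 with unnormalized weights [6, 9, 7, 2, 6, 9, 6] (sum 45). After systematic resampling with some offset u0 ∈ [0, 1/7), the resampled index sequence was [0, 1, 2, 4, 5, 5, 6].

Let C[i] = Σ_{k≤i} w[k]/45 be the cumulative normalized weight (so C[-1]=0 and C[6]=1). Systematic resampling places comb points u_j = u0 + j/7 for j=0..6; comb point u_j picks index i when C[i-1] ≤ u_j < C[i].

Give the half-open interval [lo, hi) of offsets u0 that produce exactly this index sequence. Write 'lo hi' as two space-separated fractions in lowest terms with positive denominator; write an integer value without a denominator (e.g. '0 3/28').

11/105 2/15

C = [2/15, 1/3, 22/45, 8/15, 2/3, 13/15, 1]
j=0 picked index 0: u0 ∈ [0, 2/15)
j=1 picked index 1: u0 ∈ [-1/105, 4/21)
j=2 picked index 2: u0 ∈ [1/21, 64/315)
j=3 picked index 4: u0 ∈ [11/105, 5/21)
j=4 picked index 5: u0 ∈ [2/21, 31/105)
j=5 picked index 5: u0 ∈ [-1/21, 16/105)
j=6 picked index 6: u0 ∈ [1/105, 1/7)
intersection: [11/105, 2/15)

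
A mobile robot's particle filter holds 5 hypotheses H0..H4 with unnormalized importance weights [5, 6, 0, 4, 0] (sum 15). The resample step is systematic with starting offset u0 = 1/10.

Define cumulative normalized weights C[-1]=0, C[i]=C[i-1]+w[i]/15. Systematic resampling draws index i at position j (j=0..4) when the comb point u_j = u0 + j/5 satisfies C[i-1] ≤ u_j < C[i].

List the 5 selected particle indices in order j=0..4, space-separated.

0 0 1 1 3

C = [1/3, 11/15, 11/15, 1, 1]
j=0: u_0=1/10 ∈ [0, 1/3) → index 0
j=1: u_1=3/10 ∈ [0, 1/3) → index 0
j=2: u_2=1/2 ∈ [1/3, 11/15) → index 1
j=3: u_3=7/10 ∈ [1/3, 11/15) → index 1
j=4: u_4=9/10 ∈ [11/15, 1) → index 3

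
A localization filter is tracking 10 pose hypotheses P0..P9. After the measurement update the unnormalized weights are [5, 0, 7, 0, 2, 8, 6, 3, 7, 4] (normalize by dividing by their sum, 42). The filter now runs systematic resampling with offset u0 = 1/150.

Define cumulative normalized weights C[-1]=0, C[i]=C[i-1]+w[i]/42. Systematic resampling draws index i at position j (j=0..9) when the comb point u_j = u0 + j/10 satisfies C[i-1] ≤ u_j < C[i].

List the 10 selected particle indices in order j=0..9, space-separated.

0 0 2 4 5 5 6 7 8 9

C = [5/42, 5/42, 2/7, 2/7, 1/3, 11/21, 2/3, 31/42, 19/21, 1]
j=0: u_0=1/150 ∈ [0, 5/42) → index 0
j=1: u_1=8/75 ∈ [0, 5/42) → index 0
j=2: u_2=31/150 ∈ [5/42, 2/7) → index 2
j=3: u_3=23/75 ∈ [2/7, 1/3) → index 4
j=4: u_4=61/150 ∈ [1/3, 11/21) → index 5
j=5: u_5=38/75 ∈ [1/3, 11/21) → index 5
j=6: u_6=91/150 ∈ [11/21, 2/3) → index 6
j=7: u_7=53/75 ∈ [2/3, 31/42) → index 7
j=8: u_8=121/150 ∈ [31/42, 19/21) → index 8
j=9: u_9=68/75 ∈ [19/21, 1) → index 9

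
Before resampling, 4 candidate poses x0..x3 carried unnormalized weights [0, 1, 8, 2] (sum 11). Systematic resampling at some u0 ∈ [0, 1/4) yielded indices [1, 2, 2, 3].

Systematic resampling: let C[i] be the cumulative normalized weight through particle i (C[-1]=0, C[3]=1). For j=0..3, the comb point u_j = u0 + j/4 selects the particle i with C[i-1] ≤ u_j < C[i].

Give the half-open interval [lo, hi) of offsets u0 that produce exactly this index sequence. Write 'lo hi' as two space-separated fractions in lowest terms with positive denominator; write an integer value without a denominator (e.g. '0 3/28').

C = [0, 1/11, 9/11, 1]
j=0 picked index 1: u0 ∈ [0, 1/11)
j=1 picked index 2: u0 ∈ [-7/44, 25/44)
j=2 picked index 2: u0 ∈ [-9/22, 7/22)
j=3 picked index 3: u0 ∈ [3/44, 1/4)
intersection: [3/44, 1/11)

3/44 1/11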